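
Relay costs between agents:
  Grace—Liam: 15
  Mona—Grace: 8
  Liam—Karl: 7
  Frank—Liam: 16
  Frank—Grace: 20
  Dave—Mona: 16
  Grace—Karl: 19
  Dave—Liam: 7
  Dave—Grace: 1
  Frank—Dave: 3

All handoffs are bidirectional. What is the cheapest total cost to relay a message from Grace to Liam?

8

Comparing a few candidate routes:
Grace→Dave→Liam: 1 + 7 = 8
Grace→Dave→Frank→Liam: 1 + 3 + 16 = 20
Grace→Karl→Liam: 19 + 7 = 26
Grace→Liam: 15
Grace→Frank→Dave→Liam: 20 + 3 + 7 = 30
Grace→Mona→Dave→Liam: 8 + 16 + 7 = 31
The minimum is 8.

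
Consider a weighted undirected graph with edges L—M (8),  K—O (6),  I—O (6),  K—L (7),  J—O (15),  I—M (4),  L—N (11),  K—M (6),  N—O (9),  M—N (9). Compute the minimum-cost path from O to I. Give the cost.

Checking several routes:
O -> K -> M -> I: 6 + 6 + 4 = 16
O -> I: 6
O -> N -> M -> I: 9 + 9 + 4 = 22
O -> K -> L -> M -> I: 6 + 7 + 8 + 4 = 25
Shortest: 6.

6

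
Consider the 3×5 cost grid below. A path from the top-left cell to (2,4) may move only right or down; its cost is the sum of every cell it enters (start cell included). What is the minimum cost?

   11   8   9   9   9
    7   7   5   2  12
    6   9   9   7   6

45

Best path: (0,0) -> (1,0) -> (1,1) -> (1,2) -> (1,3) -> (2,3) -> (2,4)
Cost: 11 + 7 + 7 + 5 + 2 + 7 + 6 = 45
For comparison, the top-then-right route costs 64.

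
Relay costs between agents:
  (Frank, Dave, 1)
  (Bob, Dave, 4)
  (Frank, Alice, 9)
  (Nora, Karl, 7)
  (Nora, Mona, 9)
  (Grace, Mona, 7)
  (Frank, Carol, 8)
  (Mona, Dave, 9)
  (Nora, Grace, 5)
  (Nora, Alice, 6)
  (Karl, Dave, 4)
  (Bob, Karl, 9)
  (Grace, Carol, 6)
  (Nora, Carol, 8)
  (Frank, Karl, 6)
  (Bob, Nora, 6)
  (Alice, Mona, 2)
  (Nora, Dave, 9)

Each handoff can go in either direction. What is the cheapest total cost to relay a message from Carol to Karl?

Comparing a few candidate routes:
Carol → Frank → Dave → Karl: 8 + 1 + 4 = 13
Carol → Nora → Karl: 8 + 7 = 15
Carol → Frank → Karl: 8 + 6 = 14
Shortest: 13.

13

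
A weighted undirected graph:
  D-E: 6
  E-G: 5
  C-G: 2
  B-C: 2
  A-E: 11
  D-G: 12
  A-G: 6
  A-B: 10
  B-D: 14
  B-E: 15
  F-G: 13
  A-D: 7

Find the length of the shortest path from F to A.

Checking several routes:
F -> G -> C -> B -> D -> A: 13 + 2 + 2 + 14 + 7 = 38
F -> G -> D -> A: 13 + 12 + 7 = 32
F -> G -> C -> B -> A: 13 + 2 + 2 + 10 = 27
F -> G -> A: 13 + 6 = 19
F -> G -> E -> A: 13 + 5 + 11 = 29
F -> G -> E -> D -> A: 13 + 5 + 6 + 7 = 31
The minimum is 19.

19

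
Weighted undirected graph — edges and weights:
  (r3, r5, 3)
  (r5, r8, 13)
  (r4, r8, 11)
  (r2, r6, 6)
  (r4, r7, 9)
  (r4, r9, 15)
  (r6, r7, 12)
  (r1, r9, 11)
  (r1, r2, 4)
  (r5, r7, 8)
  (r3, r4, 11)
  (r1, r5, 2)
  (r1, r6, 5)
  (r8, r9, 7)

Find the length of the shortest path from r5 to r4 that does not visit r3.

17

A few of the r5→r4 routes:
r5 → r1 → r9 → r4: 2 + 11 + 15 = 28
r5 → r7 → r4: 8 + 9 = 17
r5 → r8 → r4: 13 + 11 = 24
Best route has total 17.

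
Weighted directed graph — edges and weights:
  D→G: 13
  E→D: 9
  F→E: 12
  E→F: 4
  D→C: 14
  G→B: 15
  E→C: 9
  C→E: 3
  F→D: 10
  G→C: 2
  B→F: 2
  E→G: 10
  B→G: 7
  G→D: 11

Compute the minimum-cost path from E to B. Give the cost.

25

Paths from E to B:
E-D-G-B: 9 + 13 + 15 = 37
E-G-B: 10 + 15 = 25
E-F-D-G-B: 4 + 10 + 13 + 15 = 42
The minimum is 25.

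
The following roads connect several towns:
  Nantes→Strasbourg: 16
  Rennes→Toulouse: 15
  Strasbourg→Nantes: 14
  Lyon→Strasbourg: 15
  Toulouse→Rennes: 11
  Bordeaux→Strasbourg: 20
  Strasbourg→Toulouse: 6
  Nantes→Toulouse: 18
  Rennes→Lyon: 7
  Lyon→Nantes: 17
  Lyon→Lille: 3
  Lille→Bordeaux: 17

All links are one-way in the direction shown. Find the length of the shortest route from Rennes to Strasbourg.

22

Paths from Rennes to Strasbourg:
Rennes -> Lyon -> Strasbourg: 7 + 15 = 22
Rennes -> Lyon -> Lille -> Bordeaux -> Strasbourg: 7 + 3 + 17 + 20 = 47
Rennes -> Lyon -> Nantes -> Strasbourg: 7 + 17 + 16 = 40
Shortest: 22.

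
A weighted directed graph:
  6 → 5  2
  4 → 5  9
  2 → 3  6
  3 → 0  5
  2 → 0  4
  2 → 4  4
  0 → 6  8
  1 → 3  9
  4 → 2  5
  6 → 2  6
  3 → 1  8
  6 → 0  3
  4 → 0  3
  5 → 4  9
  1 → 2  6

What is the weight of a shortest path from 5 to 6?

Routes from 5 to 6:
5→4→2→3→0→6: 9 + 5 + 6 + 5 + 8 = 33
5→4→0→6: 9 + 3 + 8 = 20
5→4→2→0→6: 9 + 5 + 4 + 8 = 26
Best route has total 20.

20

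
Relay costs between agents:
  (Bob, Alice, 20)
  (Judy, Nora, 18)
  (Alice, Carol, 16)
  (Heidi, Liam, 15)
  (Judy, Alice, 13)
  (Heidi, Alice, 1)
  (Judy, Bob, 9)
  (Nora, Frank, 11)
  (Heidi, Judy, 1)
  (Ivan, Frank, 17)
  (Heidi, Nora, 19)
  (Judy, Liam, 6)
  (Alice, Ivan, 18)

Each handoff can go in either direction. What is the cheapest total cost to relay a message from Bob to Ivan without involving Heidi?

38

Routes from Bob to Ivan avoiding Heidi:
Bob -> Judy -> Nora -> Frank -> Ivan: 9 + 18 + 11 + 17 = 55
Bob -> Alice -> Ivan: 20 + 18 = 38
Bob -> Alice -> Judy -> Nora -> Frank -> Ivan: 20 + 13 + 18 + 11 + 17 = 79
Bob -> Judy -> Alice -> Ivan: 9 + 13 + 18 = 40
Shortest: 38.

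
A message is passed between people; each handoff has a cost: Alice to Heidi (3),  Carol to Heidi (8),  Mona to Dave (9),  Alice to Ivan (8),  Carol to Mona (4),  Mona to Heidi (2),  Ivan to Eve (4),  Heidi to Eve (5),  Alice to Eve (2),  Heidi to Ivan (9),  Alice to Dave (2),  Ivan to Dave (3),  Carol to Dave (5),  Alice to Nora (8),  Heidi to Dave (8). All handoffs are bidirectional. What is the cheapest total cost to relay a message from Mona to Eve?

Comparing a few candidate routes:
Mona - Carol - Dave - Alice - Eve: 4 + 5 + 2 + 2 = 13
Mona - Heidi - Alice - Eve: 2 + 3 + 2 = 7
Mona - Heidi - Eve: 2 + 5 = 7
Mona - Dave - Alice - Eve: 9 + 2 + 2 = 13
Best route has total 7.

7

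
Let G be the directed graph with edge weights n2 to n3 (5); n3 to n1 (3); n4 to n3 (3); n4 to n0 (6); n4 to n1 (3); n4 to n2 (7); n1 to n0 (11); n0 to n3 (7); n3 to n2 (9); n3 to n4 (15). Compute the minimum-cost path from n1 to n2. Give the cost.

Candidate routes:
n1 - n0 - n3 - n4 - n2: 11 + 7 + 15 + 7 = 40
n1 - n0 - n3 - n2: 11 + 7 + 9 = 27
Best route has total 27.

27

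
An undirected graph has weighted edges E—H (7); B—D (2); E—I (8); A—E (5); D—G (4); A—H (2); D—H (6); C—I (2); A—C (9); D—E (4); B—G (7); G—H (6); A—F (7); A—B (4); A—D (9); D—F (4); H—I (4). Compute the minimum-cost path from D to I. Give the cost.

10

Some routes from D to I:
D → H → I: 6 + 4 = 10
D → E → I: 4 + 8 = 12
D → B → A → H → I: 2 + 4 + 2 + 4 = 12
The minimum is 10.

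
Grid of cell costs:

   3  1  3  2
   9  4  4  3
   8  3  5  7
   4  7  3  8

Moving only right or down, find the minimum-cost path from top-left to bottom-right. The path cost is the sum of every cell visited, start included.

27

Take r0c0 → r0c1 → r0c2 → r0c3 → r1c3 → r2c3 → r3c3 for a total of 3 + 1 + 3 + 2 + 3 + 7 + 8 = 27.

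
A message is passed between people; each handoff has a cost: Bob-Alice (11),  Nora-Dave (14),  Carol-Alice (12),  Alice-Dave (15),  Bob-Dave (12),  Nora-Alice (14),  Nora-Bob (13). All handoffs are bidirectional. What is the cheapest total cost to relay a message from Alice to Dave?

15

Checking several routes:
Alice→Bob→Dave: 11 + 12 = 23
Alice→Nora→Dave: 14 + 14 = 28
Alice→Dave: 15
Alice→Bob→Nora→Dave: 11 + 13 + 14 = 38
Shortest: 15.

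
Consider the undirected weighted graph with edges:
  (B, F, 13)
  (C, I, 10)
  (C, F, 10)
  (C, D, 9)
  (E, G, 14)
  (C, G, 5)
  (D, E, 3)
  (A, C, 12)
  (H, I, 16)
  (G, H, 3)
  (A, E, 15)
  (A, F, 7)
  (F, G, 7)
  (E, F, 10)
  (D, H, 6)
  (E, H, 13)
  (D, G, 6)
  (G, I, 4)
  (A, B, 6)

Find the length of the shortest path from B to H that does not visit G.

A few of the B→H routes:
B → A → E → D → H: 6 + 15 + 3 + 6 = 30
B → F → E → D → H: 13 + 10 + 3 + 6 = 32
B → A → C → D → H: 6 + 12 + 9 + 6 = 33
B → A → F → E → D → H: 6 + 7 + 10 + 3 + 6 = 32
Shortest: 30.

30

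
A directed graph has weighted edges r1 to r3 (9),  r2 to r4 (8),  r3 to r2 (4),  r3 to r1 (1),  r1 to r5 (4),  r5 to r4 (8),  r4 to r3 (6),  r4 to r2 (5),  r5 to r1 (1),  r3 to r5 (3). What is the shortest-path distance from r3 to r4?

Paths from r3 to r4:
r3 - r2 - r4: 4 + 8 = 12
r3 - r5 - r4: 3 + 8 = 11
r3 - r1 - r5 - r4: 1 + 4 + 8 = 13
Shortest: 11.

11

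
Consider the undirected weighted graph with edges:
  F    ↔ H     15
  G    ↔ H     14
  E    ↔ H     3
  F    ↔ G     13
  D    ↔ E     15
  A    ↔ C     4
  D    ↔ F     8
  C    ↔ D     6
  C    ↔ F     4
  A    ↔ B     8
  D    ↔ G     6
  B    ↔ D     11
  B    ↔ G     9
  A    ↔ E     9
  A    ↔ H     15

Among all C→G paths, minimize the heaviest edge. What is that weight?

Comparing a few candidate routes:
C-A-B-G: max(4, 8, 9) = 9
C-F-D-G: max(4, 8, 6) = 8
C-D-B-G: max(6, 11, 9) = 11
C-F-D-B-G: max(4, 8, 11, 9) = 11
C-D-G: max(6, 6) = 6
C-A-B-D-G: max(4, 8, 11, 6) = 11
The minimum achievable maximum is 6.

6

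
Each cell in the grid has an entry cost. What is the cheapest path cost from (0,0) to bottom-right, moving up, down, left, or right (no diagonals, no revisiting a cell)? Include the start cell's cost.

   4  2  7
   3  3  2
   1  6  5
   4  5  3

19

Cheapest: r0c0 -> r0c1 -> r1c1 -> r1c2 -> r2c2 -> r3c2
  4 + 2 + 3 + 2 + 5 + 3 = 19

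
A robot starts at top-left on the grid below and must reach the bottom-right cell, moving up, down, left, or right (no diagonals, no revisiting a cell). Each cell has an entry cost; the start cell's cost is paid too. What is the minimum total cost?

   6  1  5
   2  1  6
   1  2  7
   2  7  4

21

Take r0c0→r0c1→r1c1→r2c1→r2c2→r3c2 for a total of 6 + 1 + 1 + 2 + 7 + 4 = 21.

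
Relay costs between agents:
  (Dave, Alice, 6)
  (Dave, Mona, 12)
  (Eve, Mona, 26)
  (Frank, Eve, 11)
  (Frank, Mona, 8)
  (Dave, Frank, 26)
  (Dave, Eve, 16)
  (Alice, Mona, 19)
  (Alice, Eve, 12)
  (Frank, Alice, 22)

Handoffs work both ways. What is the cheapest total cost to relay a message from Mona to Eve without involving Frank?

A few of the Mona→Eve routes:
Mona - Dave - Eve: 12 + 16 = 28
Mona - Dave - Alice - Eve: 12 + 6 + 12 = 30
Mona - Alice - Eve: 19 + 12 = 31
Mona - Eve: 26
Shortest: 26.

26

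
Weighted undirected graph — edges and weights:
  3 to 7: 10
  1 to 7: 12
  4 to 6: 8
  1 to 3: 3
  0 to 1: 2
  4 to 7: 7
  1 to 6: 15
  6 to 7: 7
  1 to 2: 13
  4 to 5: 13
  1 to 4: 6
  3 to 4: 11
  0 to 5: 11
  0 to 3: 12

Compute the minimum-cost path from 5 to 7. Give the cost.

20

A few of the 5→7 routes:
5→0→1→3→7: 11 + 2 + 3 + 10 = 26
5→0→1→7: 11 + 2 + 12 = 25
5→4→7: 13 + 7 = 20
5→0→1→4→7: 11 + 2 + 6 + 7 = 26
The minimum is 20.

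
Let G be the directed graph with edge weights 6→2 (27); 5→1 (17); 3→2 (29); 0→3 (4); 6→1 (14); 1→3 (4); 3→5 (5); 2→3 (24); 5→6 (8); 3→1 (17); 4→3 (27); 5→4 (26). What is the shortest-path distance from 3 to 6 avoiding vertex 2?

Candidate routes:
3 → 5 → 6: 5 + 8 = 13
Best route has total 13.

13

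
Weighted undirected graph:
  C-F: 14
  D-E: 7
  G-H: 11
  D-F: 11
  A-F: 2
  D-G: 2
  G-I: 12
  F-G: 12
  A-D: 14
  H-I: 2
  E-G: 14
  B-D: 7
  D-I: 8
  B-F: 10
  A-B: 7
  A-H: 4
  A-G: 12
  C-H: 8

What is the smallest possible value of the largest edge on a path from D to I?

7

A few of the D→I routes:
D -> B -> A -> H -> I: max(7, 7, 4, 2) = 7
D -> F -> A -> H -> I: max(11, 2, 4, 2) = 11
D -> I: max(8) = 8
D -> B -> F -> A -> H -> I: max(7, 10, 2, 4, 2) = 10
D -> G -> H -> I: max(2, 11, 2) = 11
The minimum achievable maximum is 7.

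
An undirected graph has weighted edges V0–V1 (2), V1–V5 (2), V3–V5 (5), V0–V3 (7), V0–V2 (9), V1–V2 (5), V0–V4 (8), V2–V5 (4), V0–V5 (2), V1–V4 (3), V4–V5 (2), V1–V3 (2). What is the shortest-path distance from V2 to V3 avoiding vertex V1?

9

Checking several routes:
V2 - V5 - V3: 4 + 5 = 9
V2 - V0 - V5 - V3: 9 + 2 + 5 = 16
V2 - V5 - V0 - V3: 4 + 2 + 7 = 13
V2 - V0 - V3: 9 + 7 = 16
Shortest: 9.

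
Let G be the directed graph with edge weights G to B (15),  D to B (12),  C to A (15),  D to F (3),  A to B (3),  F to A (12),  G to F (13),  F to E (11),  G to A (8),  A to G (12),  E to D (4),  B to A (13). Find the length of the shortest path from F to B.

Routes from F to B:
F → A → B: 12 + 3 = 15
F → E → D → B: 11 + 4 + 12 = 27
F → A → G → B: 12 + 12 + 15 = 39
The minimum is 15.

15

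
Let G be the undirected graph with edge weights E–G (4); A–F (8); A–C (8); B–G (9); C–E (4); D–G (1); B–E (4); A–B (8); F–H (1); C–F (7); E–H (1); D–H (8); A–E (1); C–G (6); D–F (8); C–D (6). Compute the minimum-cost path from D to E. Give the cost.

5

A few of the D→E routes:
D→F→H→E: 8 + 1 + 1 = 10
D→G→E: 1 + 4 = 5
D→C→E: 6 + 4 = 10
D→H→E: 8 + 1 = 9
D→G→C→E: 1 + 6 + 4 = 11
The minimum is 5.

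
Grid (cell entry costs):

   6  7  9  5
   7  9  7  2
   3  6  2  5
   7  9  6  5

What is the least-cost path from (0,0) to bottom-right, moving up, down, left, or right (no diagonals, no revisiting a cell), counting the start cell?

Take r0c0→r1c0→r2c0→r2c1→r2c2→r2c3→r3c3 for a total of 6 + 7 + 3 + 6 + 2 + 5 + 5 = 34.

34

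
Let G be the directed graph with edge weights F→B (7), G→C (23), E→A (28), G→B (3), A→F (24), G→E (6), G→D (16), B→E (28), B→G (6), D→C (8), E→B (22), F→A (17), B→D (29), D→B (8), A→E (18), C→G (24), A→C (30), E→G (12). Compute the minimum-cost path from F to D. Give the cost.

A few of the F→D routes:
F -> B -> G -> D: 7 + 6 + 16 = 29
F -> B -> D: 7 + 29 = 36
F -> A -> E -> G -> D: 17 + 18 + 12 + 16 = 63
F -> A -> E -> B -> G -> D: 17 + 18 + 22 + 6 + 16 = 79
F -> B -> E -> G -> D: 7 + 28 + 12 + 16 = 63
Best route has total 29.

29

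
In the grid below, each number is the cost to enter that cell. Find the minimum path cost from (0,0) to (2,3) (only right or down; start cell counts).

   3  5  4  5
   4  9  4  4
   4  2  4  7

24

One optimal route is [0,0] -> [1,0] -> [2,0] -> [2,1] -> [2,2] -> [2,3].
Its cost is 3 + 4 + 4 + 2 + 4 + 7 = 24.
For comparison, the top-then-right route costs 28.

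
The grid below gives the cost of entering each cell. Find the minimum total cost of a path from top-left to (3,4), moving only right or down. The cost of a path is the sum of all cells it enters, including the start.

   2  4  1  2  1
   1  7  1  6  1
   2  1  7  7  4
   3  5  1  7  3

18

Best path: r0c0→r0c1→r0c2→r0c3→r0c4→r1c4→r2c4→r3c4
Cost: 2 + 4 + 1 + 2 + 1 + 1 + 4 + 3 = 18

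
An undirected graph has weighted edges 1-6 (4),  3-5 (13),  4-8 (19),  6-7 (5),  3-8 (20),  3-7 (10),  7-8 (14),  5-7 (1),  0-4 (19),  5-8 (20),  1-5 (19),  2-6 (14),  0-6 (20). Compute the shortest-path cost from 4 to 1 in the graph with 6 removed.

Checking several routes:
4-8-3-7-5-1: 19 + 20 + 10 + 1 + 19 = 69
4-8-7-5-1: 19 + 14 + 1 + 19 = 53
4-8-5-1: 19 + 20 + 19 = 58
Best route has total 53.

53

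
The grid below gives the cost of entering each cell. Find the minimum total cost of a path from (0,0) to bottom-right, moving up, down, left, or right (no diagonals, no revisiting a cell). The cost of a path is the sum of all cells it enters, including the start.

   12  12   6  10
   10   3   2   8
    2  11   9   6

One optimal route is r0c0 -> r1c0 -> r1c1 -> r1c2 -> r1c3 -> r2c3.
Its cost is 12 + 10 + 3 + 2 + 8 + 6 = 41.

41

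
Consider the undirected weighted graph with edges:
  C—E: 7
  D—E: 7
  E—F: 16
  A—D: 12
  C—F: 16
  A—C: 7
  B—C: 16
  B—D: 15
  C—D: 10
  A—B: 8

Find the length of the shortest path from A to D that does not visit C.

12

Routes from A to D avoiding C:
A -> D: 12
A -> B -> D: 8 + 15 = 23
Shortest: 12.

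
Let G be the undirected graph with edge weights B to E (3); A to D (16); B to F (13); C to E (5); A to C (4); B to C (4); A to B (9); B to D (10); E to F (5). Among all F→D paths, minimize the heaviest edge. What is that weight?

10

Some routes from F to D:
F→E→C→B→A→D: max(5, 5, 4, 9, 16) = 16
F→B→D: max(13, 10) = 13
F→E→C→A→D: max(5, 5, 4, 16) = 16
F→E→B→D: max(5, 3, 10) = 10
F→E→C→A→B→D: max(5, 5, 4, 9, 10) = 10
F→E→C→B→D: max(5, 5, 4, 10) = 10
The minimum achievable maximum is 10.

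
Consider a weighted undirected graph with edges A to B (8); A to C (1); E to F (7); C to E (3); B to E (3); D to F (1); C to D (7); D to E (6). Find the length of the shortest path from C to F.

8

Paths from C to F:
C -> D -> F: 7 + 1 = 8
C -> D -> E -> F: 7 + 6 + 7 = 20
C -> E -> F: 3 + 7 = 10
C -> E -> D -> F: 3 + 6 + 1 = 10
C -> A -> B -> E -> D -> F: 1 + 8 + 3 + 6 + 1 = 19
C -> A -> B -> E -> F: 1 + 8 + 3 + 7 = 19
Best route has total 8.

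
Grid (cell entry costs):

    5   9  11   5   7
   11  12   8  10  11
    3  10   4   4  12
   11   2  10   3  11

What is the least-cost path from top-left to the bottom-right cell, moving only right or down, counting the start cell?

Cheapest: (0,0) (1,0) (2,0) (2,1) (2,2) (2,3) (3,3) (3,4)
  5 + 11 + 3 + 10 + 4 + 4 + 3 + 11 = 51
For comparison, the top-then-right route costs 71.

51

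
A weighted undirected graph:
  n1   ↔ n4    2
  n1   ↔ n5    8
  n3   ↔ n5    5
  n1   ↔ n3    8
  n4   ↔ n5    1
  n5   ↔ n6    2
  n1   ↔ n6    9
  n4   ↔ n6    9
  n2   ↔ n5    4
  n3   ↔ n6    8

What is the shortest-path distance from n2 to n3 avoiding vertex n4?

A few of the n2→n3 routes:
n2-n5-n1-n3: 4 + 8 + 8 = 20
n2-n5-n6-n3: 4 + 2 + 8 = 14
n2-n5-n3: 4 + 5 = 9
The minimum is 9.

9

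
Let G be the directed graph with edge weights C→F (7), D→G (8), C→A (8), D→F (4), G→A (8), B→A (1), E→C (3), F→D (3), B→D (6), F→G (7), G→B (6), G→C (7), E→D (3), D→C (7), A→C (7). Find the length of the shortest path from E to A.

Comparing a few candidate routes:
E - D - C - A: 3 + 7 + 8 = 18
E - D - G - B - A: 3 + 8 + 6 + 1 = 18
E - C - A: 3 + 8 = 11
Shortest: 11.

11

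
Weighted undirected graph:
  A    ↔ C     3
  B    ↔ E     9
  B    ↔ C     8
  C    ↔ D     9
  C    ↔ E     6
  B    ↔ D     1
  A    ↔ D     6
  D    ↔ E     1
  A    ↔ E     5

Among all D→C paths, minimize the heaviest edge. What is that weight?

5

Comparing a few candidate routes:
D → E → A → C: max(1, 5, 3) = 5
D → A → C: max(6, 3) = 6
D → E → C: max(1, 6) = 6
D → B → C: max(1, 8) = 8
D → A → E → C: max(6, 5, 6) = 6
The minimum achievable maximum is 5.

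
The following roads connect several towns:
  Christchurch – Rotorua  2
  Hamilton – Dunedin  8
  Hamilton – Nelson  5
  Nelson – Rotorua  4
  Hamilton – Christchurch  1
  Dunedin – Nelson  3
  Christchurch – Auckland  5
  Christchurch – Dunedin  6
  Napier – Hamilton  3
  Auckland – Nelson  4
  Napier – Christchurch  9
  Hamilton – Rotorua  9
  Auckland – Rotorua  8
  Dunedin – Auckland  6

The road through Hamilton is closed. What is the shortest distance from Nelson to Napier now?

15

Checking several routes:
Nelson-Rotorua-Christchurch-Napier: 4 + 2 + 9 = 15
Nelson-Dunedin-Auckland-Christchurch-Napier: 3 + 6 + 5 + 9 = 23
Nelson-Auckland-Rotorua-Christchurch-Napier: 4 + 8 + 2 + 9 = 23
Nelson-Dunedin-Christchurch-Napier: 3 + 6 + 9 = 18
Nelson-Auckland-Christchurch-Napier: 4 + 5 + 9 = 18
Nelson-Auckland-Dunedin-Christchurch-Napier: 4 + 6 + 6 + 9 = 25
The minimum is 15.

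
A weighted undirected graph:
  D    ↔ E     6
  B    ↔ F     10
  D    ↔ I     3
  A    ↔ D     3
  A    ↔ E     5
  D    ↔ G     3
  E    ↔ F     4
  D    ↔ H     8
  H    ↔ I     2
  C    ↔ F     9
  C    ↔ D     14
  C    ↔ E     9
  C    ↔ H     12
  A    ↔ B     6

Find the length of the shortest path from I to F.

A few of the I→F routes:
I → D → E → F: 3 + 6 + 4 = 13
I → D → A → E → F: 3 + 3 + 5 + 4 = 15
I → H → D → E → F: 2 + 8 + 6 + 4 = 20
I → H → D → A → E → F: 2 + 8 + 3 + 5 + 4 = 22
The minimum is 13.

13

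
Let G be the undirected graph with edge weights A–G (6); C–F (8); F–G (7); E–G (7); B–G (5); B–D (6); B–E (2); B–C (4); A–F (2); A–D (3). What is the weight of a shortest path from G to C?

9

A few of the G→C routes:
G - E - B - C: 7 + 2 + 4 = 13
G - F - C: 7 + 8 = 15
G - A - D - B - C: 6 + 3 + 6 + 4 = 19
G - B - C: 5 + 4 = 9
G - A - F - C: 6 + 2 + 8 = 16
G - F - A - D - B - C: 7 + 2 + 3 + 6 + 4 = 22
The minimum is 9.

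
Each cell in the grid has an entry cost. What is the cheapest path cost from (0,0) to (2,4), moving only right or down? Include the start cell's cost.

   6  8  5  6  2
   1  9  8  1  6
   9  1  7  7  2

One optimal route is r0c0 → r1c0 → r1c1 → r1c2 → r1c3 → r1c4 → r2c4.
Its cost is 6 + 1 + 9 + 8 + 1 + 6 + 2 = 33.

33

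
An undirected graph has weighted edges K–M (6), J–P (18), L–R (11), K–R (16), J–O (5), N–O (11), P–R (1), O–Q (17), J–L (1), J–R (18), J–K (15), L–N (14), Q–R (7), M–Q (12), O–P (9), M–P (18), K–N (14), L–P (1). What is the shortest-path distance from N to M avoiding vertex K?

Checking several routes:
N→L→P→M: 14 + 1 + 18 = 33
N→L→P→R→Q→M: 14 + 1 + 1 + 7 + 12 = 35
N→O→J→L→P→M: 11 + 5 + 1 + 1 + 18 = 36
N→O→P→M: 11 + 9 + 18 = 38
Best route has total 33.

33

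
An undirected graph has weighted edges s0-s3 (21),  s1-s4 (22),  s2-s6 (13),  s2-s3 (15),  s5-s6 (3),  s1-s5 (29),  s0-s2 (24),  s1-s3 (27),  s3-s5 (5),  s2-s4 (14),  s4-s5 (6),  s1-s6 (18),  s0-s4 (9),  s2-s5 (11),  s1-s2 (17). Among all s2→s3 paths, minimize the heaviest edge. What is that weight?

Comparing a few candidate routes:
s2 - s3: max(15) = 15
s2 - s4 - s5 - s3: max(14, 6, 5) = 14
s2 - s4 - s0 - s3: max(14, 9, 21) = 21
s2 - s5 - s3: max(11, 5) = 11
s2 - s1 - s6 - s5 - s3: max(17, 18, 3, 5) = 18
s2 - s6 - s5 - s3: max(13, 3, 5) = 13
Smallest bottleneck: 11.

11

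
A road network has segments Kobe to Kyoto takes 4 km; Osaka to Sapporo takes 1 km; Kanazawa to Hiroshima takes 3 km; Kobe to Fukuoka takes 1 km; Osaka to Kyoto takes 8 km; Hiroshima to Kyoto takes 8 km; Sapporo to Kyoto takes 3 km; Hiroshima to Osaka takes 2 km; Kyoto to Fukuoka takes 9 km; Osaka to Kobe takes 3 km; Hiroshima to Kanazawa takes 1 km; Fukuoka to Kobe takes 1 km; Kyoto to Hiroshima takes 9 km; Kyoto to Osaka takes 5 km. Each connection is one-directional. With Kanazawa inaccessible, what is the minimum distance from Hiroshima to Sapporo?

Routes from Hiroshima to Sapporo avoiding Kanazawa:
Hiroshima→Kyoto→Osaka→Sapporo: 8 + 5 + 1 = 14
Hiroshima→Osaka→Sapporo: 2 + 1 = 3
The minimum is 3 km.

3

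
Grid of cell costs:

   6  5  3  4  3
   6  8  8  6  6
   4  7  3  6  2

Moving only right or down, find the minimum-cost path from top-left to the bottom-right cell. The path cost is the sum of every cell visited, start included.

Cheapest: r0c0→r0c1→r0c2→r0c3→r0c4→r1c4→r2c4
  6 + 5 + 3 + 4 + 3 + 6 + 2 = 29

29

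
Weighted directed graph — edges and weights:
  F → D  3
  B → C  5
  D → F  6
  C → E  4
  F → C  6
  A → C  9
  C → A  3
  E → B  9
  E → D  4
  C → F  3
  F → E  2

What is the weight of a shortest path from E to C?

Candidate routes:
E-D-F-C: 4 + 6 + 6 = 16
E-B-C: 9 + 5 = 14
Shortest: 14.

14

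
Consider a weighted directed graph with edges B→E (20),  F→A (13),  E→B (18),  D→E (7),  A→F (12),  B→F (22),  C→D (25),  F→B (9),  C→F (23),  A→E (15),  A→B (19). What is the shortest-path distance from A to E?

Paths from A to E:
A → F → B → E: 12 + 9 + 20 = 41
A → B → E: 19 + 20 = 39
A → E: 15
The minimum is 15.

15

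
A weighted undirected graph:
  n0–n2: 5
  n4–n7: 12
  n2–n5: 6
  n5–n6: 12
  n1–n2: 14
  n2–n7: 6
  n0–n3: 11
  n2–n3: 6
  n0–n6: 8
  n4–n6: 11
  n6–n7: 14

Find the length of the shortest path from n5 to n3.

12

Comparing a few candidate routes:
n5-n2-n3: 6 + 6 = 12
n5-n2-n0-n3: 6 + 5 + 11 = 22
n5-n6-n0-n3: 12 + 8 + 11 = 31
Best route has total 12.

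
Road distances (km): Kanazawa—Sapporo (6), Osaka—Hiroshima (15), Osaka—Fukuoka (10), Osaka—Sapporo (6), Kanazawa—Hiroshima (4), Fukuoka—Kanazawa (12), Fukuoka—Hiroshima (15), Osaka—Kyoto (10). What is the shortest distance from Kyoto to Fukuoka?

Paths from Kyoto to Fukuoka:
Kyoto-Osaka-Hiroshima-Kanazawa-Fukuoka: 10 + 15 + 4 + 12 = 41
Kyoto-Osaka-Hiroshima-Fukuoka: 10 + 15 + 15 = 40
Kyoto-Osaka-Sapporo-Kanazawa-Fukuoka: 10 + 6 + 6 + 12 = 34
Kyoto-Osaka-Sapporo-Kanazawa-Hiroshima-Fukuoka: 10 + 6 + 6 + 4 + 15 = 41
Kyoto-Osaka-Fukuoka: 10 + 10 = 20
Shortest: 20 km.

20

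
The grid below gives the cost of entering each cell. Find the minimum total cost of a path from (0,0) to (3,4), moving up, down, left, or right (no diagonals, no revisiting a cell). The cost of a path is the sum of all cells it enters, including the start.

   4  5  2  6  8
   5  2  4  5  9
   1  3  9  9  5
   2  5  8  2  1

One optimal route is [0,0] → [1,0] → [2,0] → [3,0] → [3,1] → [3,2] → [3,3] → [3,4].
Its cost is 4 + 5 + 1 + 2 + 5 + 8 + 2 + 1 = 28.

28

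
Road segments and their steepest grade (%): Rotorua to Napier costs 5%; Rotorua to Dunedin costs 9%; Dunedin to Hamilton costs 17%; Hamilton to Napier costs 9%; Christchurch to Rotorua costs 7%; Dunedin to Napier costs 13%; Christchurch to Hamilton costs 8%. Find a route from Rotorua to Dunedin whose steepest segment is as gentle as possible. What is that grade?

9

Some routes from Rotorua to Dunedin:
Rotorua→Napier→Dunedin: max(5, 13) = 13
Rotorua→Dunedin: max(9) = 9
Rotorua→Christchurch→Hamilton→Napier→Dunedin: max(7, 8, 9, 13) = 13
Best route has worst link 9%.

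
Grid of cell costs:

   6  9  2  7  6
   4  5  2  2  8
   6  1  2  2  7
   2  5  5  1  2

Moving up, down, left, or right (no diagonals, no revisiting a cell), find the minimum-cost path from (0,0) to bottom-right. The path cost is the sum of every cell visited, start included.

23

Best path: [0,0] → [1,0] → [1,1] → [2,1] → [2,2] → [2,3] → [3,3] → [3,4]
Cost: 6 + 4 + 5 + 1 + 2 + 2 + 1 + 2 = 23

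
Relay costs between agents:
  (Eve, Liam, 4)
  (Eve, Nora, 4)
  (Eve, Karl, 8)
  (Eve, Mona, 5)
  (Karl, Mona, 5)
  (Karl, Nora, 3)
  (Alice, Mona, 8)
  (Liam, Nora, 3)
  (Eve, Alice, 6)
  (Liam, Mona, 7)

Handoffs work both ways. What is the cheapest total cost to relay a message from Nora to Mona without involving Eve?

Paths from Nora to Mona avoiding Eve:
Nora -> Karl -> Mona: 3 + 5 = 8
Nora -> Liam -> Mona: 3 + 7 = 10
The minimum is 8.

8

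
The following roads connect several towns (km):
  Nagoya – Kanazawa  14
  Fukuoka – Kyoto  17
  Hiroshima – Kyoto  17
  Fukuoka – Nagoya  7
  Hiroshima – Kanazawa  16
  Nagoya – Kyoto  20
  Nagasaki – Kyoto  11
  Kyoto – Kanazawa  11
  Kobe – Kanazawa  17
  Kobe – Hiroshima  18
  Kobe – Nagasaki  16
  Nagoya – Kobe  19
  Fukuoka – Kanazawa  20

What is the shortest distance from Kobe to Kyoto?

27

Comparing a few candidate routes:
Kobe-Kanazawa-Kyoto: 17 + 11 = 28
Kobe-Hiroshima-Kyoto: 18 + 17 = 35
Kobe-Nagoya-Kyoto: 19 + 20 = 39
Kobe-Nagoya-Fukuoka-Kyoto: 19 + 7 + 17 = 43
Kobe-Nagasaki-Kyoto: 16 + 11 = 27
Best route has total 27 km.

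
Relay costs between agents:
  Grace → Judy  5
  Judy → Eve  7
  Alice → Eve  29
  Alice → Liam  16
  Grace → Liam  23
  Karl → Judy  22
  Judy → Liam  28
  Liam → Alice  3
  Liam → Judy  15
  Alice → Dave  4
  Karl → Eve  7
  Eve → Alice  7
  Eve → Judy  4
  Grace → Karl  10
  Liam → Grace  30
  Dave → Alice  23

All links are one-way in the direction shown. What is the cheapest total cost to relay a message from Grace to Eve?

A few of the Grace→Eve routes:
Grace-Karl-Eve: 10 + 7 = 17
Grace-Judy-Eve: 5 + 7 = 12
Grace-Karl-Judy-Eve: 10 + 22 + 7 = 39
Shortest: 12.

12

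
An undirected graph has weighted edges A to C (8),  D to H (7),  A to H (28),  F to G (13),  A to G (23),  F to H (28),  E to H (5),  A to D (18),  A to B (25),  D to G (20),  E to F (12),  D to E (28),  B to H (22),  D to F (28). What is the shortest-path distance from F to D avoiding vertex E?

28

A few of the F→D routes:
F → H → D: 28 + 7 = 35
F → G → D: 13 + 20 = 33
F → D: 28
F → G → A → D: 13 + 23 + 18 = 54
The minimum is 28.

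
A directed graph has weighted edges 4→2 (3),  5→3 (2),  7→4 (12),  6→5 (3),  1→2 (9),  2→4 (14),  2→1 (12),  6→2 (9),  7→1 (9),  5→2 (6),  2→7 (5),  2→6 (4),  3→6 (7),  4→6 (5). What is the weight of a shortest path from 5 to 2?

6

Paths from 5 to 2:
5 - 2: 6
5 - 3 - 6 - 2: 2 + 7 + 9 = 18
The minimum is 6.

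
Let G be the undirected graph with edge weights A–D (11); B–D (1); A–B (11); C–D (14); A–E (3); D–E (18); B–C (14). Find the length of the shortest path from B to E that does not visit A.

19

Paths from B to E avoiding A:
B→C→D→E: 14 + 14 + 18 = 46
B→D→E: 1 + 18 = 19
The minimum is 19.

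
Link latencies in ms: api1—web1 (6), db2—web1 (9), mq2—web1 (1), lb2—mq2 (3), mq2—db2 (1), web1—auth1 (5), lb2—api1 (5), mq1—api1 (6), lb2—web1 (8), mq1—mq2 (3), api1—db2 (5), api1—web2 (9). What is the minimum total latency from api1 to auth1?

Checking several routes:
api1→db2→mq2→web1→auth1: 5 + 1 + 1 + 5 = 12
api1→web1→auth1: 6 + 5 = 11
api1→lb2→mq2→web1→auth1: 5 + 3 + 1 + 5 = 14
Shortest: 11 ms.

11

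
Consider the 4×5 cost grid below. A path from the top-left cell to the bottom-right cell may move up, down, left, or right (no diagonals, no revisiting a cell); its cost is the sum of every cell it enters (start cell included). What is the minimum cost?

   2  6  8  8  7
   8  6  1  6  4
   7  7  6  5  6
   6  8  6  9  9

40

Best path: [0,0] -> [0,1] -> [1,1] -> [1,2] -> [1,3] -> [1,4] -> [2,4] -> [3,4]
Cost: 2 + 6 + 6 + 1 + 6 + 4 + 6 + 9 = 40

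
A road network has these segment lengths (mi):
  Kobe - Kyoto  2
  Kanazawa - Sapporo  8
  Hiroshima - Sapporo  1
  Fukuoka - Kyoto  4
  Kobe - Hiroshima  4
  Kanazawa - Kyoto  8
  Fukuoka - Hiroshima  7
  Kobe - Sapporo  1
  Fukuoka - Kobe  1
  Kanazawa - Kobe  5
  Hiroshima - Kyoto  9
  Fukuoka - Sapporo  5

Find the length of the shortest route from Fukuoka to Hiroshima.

3

Some routes from Fukuoka to Hiroshima:
Fukuoka -> Kobe -> Sapporo -> Hiroshima: 1 + 1 + 1 = 3
Fukuoka -> Hiroshima: 7
Fukuoka -> Kyoto -> Kobe -> Sapporo -> Hiroshima: 4 + 2 + 1 + 1 = 8
Fukuoka -> Kobe -> Hiroshima: 1 + 4 = 5
Fukuoka -> Sapporo -> Hiroshima: 5 + 1 = 6
Best route has total 3 mi.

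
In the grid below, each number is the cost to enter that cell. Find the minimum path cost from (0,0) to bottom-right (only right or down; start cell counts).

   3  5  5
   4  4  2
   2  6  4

17

Take [0,0]→[1,0]→[1,1]→[1,2]→[2,2] for a total of 3 + 4 + 4 + 2 + 4 = 17.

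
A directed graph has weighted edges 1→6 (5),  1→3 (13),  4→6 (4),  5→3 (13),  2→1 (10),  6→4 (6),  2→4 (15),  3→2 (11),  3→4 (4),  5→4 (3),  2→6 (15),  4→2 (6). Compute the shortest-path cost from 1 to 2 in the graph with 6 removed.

23

Paths from 1 to 2 avoiding 6:
1 -> 3 -> 4 -> 2: 13 + 4 + 6 = 23
1 -> 3 -> 2: 13 + 11 = 24
Shortest: 23.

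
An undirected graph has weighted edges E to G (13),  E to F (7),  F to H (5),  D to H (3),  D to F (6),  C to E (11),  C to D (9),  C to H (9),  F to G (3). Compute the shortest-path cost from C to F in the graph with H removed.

Routes from C to F avoiding H:
C→D→F: 9 + 6 = 15
C→E→F: 11 + 7 = 18
C→E→G→F: 11 + 13 + 3 = 27
The minimum is 15.

15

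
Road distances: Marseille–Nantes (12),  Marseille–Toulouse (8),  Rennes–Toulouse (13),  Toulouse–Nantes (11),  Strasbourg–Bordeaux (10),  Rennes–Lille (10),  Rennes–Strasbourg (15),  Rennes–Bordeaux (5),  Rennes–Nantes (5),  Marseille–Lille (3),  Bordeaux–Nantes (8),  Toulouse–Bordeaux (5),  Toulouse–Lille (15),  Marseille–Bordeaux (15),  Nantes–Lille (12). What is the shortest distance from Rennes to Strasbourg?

Some routes from Rennes to Strasbourg:
Rennes→Nantes→Toulouse→Bordeaux→Strasbourg: 5 + 11 + 5 + 10 = 31
Rennes→Bordeaux→Strasbourg: 5 + 10 = 15
Rennes→Nantes→Bordeaux→Strasbourg: 5 + 8 + 10 = 23
Rennes→Toulouse→Bordeaux→Strasbourg: 13 + 5 + 10 = 28
Rennes→Strasbourg: 15
Best route has total 15.

15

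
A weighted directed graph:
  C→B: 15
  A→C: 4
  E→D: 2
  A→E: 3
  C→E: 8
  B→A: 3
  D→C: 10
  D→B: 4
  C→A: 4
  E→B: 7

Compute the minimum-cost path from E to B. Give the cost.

Routes from E to B:
E -> B: 7
E -> D -> C -> B: 2 + 10 + 15 = 27
E -> D -> B: 2 + 4 = 6
Shortest: 6.

6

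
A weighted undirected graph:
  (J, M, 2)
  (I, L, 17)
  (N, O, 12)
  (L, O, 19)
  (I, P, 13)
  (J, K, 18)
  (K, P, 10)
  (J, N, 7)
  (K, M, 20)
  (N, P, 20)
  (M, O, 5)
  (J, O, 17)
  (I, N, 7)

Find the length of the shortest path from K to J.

18

A few of the K→J routes:
K-J: 18
K-P-I-N-J: 10 + 13 + 7 + 7 = 37
K-M-J: 20 + 2 = 22
K-M-O-J: 20 + 5 + 17 = 42
K-M-O-N-J: 20 + 5 + 12 + 7 = 44
K-P-N-J: 10 + 20 + 7 = 37
The minimum is 18.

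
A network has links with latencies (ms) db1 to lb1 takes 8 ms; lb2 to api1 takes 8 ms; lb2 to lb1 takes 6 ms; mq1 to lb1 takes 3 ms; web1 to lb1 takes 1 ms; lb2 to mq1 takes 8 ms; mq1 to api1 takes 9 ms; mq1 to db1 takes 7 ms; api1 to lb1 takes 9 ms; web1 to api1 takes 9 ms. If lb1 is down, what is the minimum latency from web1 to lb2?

Paths from web1 to lb2 avoiding lb1:
web1→api1→mq1→lb2: 9 + 9 + 8 = 26
web1→api1→lb2: 9 + 8 = 17
Best route has total 17 ms.

17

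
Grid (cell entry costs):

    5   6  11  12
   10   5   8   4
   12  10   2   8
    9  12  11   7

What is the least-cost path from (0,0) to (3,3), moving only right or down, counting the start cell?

41

Path r0c0 r0c1 r1c1 r1c2 r2c2 r2c3 r3c3: 5 + 6 + 5 + 8 + 2 + 8 + 7 = 41.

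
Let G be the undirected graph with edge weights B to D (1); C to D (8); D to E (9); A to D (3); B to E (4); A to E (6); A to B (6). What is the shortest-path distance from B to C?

9

A few of the B→C routes:
B -> A -> D -> C: 6 + 3 + 8 = 17
B -> D -> C: 1 + 8 = 9
B -> E -> D -> C: 4 + 9 + 8 = 21
The minimum is 9.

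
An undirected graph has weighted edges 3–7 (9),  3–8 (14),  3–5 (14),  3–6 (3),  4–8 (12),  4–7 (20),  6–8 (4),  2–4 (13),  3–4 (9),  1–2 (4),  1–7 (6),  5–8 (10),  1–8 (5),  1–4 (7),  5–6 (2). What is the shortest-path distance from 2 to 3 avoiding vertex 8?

Comparing a few candidate routes:
2 -> 4 -> 1 -> 7 -> 3: 13 + 7 + 6 + 9 = 35
2 -> 1 -> 7 -> 3: 4 + 6 + 9 = 19
2 -> 4 -> 3: 13 + 9 = 22
2 -> 1 -> 7 -> 4 -> 3: 4 + 6 + 20 + 9 = 39
2 -> 1 -> 4 -> 3: 4 + 7 + 9 = 20
The minimum is 19.

19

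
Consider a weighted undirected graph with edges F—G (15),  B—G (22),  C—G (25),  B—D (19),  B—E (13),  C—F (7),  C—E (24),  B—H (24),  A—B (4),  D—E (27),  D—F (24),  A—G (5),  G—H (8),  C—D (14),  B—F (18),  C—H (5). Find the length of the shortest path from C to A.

18

Checking several routes:
C -> F -> G -> A: 7 + 15 + 5 = 27
C -> H -> G -> A: 5 + 8 + 5 = 18
C -> H -> B -> A: 5 + 24 + 4 = 33
C -> G -> A: 25 + 5 = 30
C -> F -> B -> A: 7 + 18 + 4 = 29
Best route has total 18.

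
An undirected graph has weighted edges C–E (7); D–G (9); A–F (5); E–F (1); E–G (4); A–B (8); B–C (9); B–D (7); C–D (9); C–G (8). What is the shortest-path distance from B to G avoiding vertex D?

Paths from B to G avoiding D:
B - A - F - E - G: 8 + 5 + 1 + 4 = 18
B - C - G: 9 + 8 = 17
B - C - E - G: 9 + 7 + 4 = 20
B - A - F - E - C - G: 8 + 5 + 1 + 7 + 8 = 29
Shortest: 17.

17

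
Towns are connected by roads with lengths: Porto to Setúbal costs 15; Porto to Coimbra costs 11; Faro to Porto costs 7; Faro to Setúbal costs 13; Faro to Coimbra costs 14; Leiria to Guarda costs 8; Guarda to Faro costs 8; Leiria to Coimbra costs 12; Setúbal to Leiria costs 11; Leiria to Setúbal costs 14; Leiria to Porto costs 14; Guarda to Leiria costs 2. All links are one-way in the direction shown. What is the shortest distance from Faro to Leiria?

24

Routes from Faro to Leiria:
Faro → Setúbal → Leiria: 13 + 11 = 24
Faro → Porto → Setúbal → Leiria: 7 + 15 + 11 = 33
Best route has total 24.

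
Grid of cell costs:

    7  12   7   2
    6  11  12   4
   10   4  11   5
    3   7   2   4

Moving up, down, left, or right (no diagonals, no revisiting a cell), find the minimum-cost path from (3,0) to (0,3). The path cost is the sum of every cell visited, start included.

Take r3c0→r3c1→r3c2→r3c3→r2c3→r1c3→r0c3 for a total of 3 + 7 + 2 + 4 + 5 + 4 + 2 = 27.

27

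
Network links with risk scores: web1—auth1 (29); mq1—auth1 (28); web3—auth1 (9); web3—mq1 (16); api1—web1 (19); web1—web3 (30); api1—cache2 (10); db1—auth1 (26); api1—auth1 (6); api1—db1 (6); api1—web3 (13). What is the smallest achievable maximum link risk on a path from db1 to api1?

6

Checking several routes:
db1 -> auth1 -> mq1 -> web3 -> api1: max(26, 28, 16, 13) = 28
db1 -> api1: max(6) = 6
db1 -> auth1 -> web3 -> api1: max(26, 9, 13) = 26
db1 -> auth1 -> api1: max(26, 6) = 26
The minimum achievable maximum is 6.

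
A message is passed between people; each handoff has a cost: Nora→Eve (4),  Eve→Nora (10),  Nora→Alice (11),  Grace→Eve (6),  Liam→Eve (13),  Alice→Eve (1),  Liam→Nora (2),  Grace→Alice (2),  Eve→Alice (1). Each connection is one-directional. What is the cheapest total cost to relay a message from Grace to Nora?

13

Routes from Grace to Nora:
Grace → Alice → Eve → Nora: 2 + 1 + 10 = 13
Grace → Eve → Nora: 6 + 10 = 16
Best route has total 13.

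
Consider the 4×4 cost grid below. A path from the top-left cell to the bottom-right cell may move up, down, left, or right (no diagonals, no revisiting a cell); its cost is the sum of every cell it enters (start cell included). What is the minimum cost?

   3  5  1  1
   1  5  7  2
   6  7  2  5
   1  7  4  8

Best path: (0,0) -> (0,1) -> (0,2) -> (0,3) -> (1,3) -> (2,3) -> (3,3)
Cost: 3 + 5 + 1 + 1 + 2 + 5 + 8 = 25

25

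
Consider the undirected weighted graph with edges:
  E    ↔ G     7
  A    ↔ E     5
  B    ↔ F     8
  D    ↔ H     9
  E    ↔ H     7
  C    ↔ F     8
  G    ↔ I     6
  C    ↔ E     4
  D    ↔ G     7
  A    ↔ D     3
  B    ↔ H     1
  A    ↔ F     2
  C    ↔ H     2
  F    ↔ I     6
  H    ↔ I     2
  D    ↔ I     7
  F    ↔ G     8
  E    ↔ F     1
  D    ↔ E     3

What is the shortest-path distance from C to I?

Checking several routes:
C-H-I: 2 + 2 = 4
C-E-D-I: 4 + 3 + 7 = 14
C-F-I: 8 + 6 = 14
C-E-F-I: 4 + 1 + 6 = 11
C-E-H-I: 4 + 7 + 2 = 13
The minimum is 4.

4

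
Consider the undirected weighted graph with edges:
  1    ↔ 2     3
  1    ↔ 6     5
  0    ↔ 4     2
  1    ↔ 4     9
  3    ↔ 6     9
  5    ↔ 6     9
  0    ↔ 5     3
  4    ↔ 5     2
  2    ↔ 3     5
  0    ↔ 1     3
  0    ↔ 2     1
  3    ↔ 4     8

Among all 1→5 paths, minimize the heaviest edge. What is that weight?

Checking several routes:
1→2→0→4→5: max(3, 1, 2, 2) = 3
1→2→0→5: max(3, 1, 3) = 3
1→0→4→5: max(3, 2, 2) = 3
1→0→5: max(3, 3) = 3
Best route has worst link 3.

3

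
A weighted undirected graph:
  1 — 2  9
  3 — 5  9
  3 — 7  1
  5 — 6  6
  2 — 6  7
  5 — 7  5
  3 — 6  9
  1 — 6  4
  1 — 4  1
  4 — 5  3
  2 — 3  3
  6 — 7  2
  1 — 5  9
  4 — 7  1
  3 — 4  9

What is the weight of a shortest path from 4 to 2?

A few of the 4→2 routes:
4-1-6-7-3-2: 1 + 4 + 2 + 1 + 3 = 11
4-1-2: 1 + 9 = 10
4-7-3-2: 1 + 1 + 3 = 5
4-7-6-2: 1 + 2 + 7 = 10
The minimum is 5.

5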